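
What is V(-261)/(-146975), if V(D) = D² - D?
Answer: -68382/146975 ≈ -0.46526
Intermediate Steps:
V(-261)/(-146975) = -261*(-1 - 261)/(-146975) = -261*(-262)*(-1/146975) = 68382*(-1/146975) = -68382/146975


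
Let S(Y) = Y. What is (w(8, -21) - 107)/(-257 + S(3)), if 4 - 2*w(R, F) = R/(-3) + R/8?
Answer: 625/1524 ≈ 0.41010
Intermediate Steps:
w(R, F) = 2 + 5*R/48 (w(R, F) = 2 - (R/(-3) + R/8)/2 = 2 - (R*(-⅓) + R*(⅛))/2 = 2 - (-R/3 + R/8)/2 = 2 - (-5)*R/48 = 2 + 5*R/48)
(w(8, -21) - 107)/(-257 + S(3)) = ((2 + (5/48)*8) - 107)/(-257 + 3) = ((2 + ⅚) - 107)/(-254) = (17/6 - 107)*(-1/254) = -625/6*(-1/254) = 625/1524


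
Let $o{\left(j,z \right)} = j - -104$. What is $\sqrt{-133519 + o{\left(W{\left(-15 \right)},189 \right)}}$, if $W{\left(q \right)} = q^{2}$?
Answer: $i \sqrt{133190} \approx 364.95 i$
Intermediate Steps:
$o{\left(j,z \right)} = 104 + j$ ($o{\left(j,z \right)} = j + 104 = 104 + j$)
$\sqrt{-133519 + o{\left(W{\left(-15 \right)},189 \right)}} = \sqrt{-133519 + \left(104 + \left(-15\right)^{2}\right)} = \sqrt{-133519 + \left(104 + 225\right)} = \sqrt{-133519 + 329} = \sqrt{-133190} = i \sqrt{133190}$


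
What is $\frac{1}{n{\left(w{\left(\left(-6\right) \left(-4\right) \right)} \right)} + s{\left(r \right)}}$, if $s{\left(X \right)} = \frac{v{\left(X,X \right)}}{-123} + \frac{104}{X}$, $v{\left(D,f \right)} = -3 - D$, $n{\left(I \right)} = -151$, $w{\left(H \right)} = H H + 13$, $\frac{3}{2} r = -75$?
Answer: $- \frac{3075}{471896} \approx -0.0065163$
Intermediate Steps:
$r = -50$ ($r = \frac{2}{3} \left(-75\right) = -50$)
$w{\left(H \right)} = 13 + H^{2}$ ($w{\left(H \right)} = H^{2} + 13 = 13 + H^{2}$)
$s{\left(X \right)} = \frac{1}{41} + \frac{104}{X} + \frac{X}{123}$ ($s{\left(X \right)} = \frac{-3 - X}{-123} + \frac{104}{X} = \left(-3 - X\right) \left(- \frac{1}{123}\right) + \frac{104}{X} = \left(\frac{1}{41} + \frac{X}{123}\right) + \frac{104}{X} = \frac{1}{41} + \frac{104}{X} + \frac{X}{123}$)
$\frac{1}{n{\left(w{\left(\left(-6\right) \left(-4\right) \right)} \right)} + s{\left(r \right)}} = \frac{1}{-151 + \frac{12792 - 50 \left(3 - 50\right)}{123 \left(-50\right)}} = \frac{1}{-151 + \frac{1}{123} \left(- \frac{1}{50}\right) \left(12792 - -2350\right)} = \frac{1}{-151 + \frac{1}{123} \left(- \frac{1}{50}\right) \left(12792 + 2350\right)} = \frac{1}{-151 + \frac{1}{123} \left(- \frac{1}{50}\right) 15142} = \frac{1}{-151 - \frac{7571}{3075}} = \frac{1}{- \frac{471896}{3075}} = - \frac{3075}{471896}$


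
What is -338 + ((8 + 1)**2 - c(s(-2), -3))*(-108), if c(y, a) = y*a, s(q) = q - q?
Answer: -9086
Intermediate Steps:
s(q) = 0
c(y, a) = a*y
-338 + ((8 + 1)**2 - c(s(-2), -3))*(-108) = -338 + ((8 + 1)**2 - (-3)*0)*(-108) = -338 + (9**2 - 1*0)*(-108) = -338 + (81 + 0)*(-108) = -338 + 81*(-108) = -338 - 8748 = -9086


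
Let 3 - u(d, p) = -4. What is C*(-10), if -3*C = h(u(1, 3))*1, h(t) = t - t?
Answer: 0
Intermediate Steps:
u(d, p) = 7 (u(d, p) = 3 - 1*(-4) = 3 + 4 = 7)
h(t) = 0
C = 0 (C = -0 = -⅓*0 = 0)
C*(-10) = 0*(-10) = 0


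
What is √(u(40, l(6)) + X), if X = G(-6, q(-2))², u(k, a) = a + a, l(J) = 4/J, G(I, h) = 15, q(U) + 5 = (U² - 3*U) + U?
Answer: √2037/3 ≈ 15.044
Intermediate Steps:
q(U) = -5 + U² - 2*U (q(U) = -5 + ((U² - 3*U) + U) = -5 + (U² - 2*U) = -5 + U² - 2*U)
u(k, a) = 2*a
X = 225 (X = 15² = 225)
√(u(40, l(6)) + X) = √(2*(4/6) + 225) = √(2*(4*(⅙)) + 225) = √(2*(⅔) + 225) = √(4/3 + 225) = √(679/3) = √2037/3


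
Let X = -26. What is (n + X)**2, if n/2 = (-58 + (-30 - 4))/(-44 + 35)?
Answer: 2500/81 ≈ 30.864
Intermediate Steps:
n = 184/9 (n = 2*((-58 + (-30 - 4))/(-44 + 35)) = 2*((-58 - 34)/(-9)) = 2*(-92*(-1/9)) = 2*(92/9) = 184/9 ≈ 20.444)
(n + X)**2 = (184/9 - 26)**2 = (-50/9)**2 = 2500/81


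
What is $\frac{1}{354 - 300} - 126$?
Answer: $- \frac{6803}{54} \approx -125.98$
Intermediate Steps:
$\frac{1}{354 - 300} - 126 = \frac{1}{54} - 126 = - \frac{6803}{54}$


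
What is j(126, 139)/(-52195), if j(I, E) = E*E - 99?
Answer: -19222/52195 ≈ -0.36827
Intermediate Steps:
j(I, E) = -99 + E² (j(I, E) = E² - 99 = -99 + E²)
j(126, 139)/(-52195) = (-99 + 139²)/(-52195) = (-99 + 19321)*(-1/52195) = 19222*(-1/52195) = -19222/52195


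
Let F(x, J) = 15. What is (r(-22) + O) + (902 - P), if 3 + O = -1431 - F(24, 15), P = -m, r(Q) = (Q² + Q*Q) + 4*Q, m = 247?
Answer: 580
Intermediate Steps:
r(Q) = 2*Q² + 4*Q (r(Q) = (Q² + Q²) + 4*Q = 2*Q² + 4*Q)
P = -247 (P = -1*247 = -247)
O = -1449 (O = -3 + (-1431 - 1*15) = -3 + (-1431 - 15) = -3 - 1446 = -1449)
(r(-22) + O) + (902 - P) = (2*(-22)*(2 - 22) - 1449) + (902 - 1*(-247)) = (2*(-22)*(-20) - 1449) + (902 + 247) = (880 - 1449) + 1149 = -569 + 1149 = 580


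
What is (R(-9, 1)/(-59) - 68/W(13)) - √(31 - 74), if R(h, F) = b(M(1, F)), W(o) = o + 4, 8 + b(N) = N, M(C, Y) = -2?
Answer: -226/59 - I*√43 ≈ -3.8305 - 6.5574*I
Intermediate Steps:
b(N) = -8 + N
W(o) = 4 + o
R(h, F) = -10 (R(h, F) = -8 - 2 = -10)
(R(-9, 1)/(-59) - 68/W(13)) - √(31 - 74) = (-10/(-59) - 68/(4 + 13)) - √(31 - 74) = (-10*(-1/59) - 68/17) - √(-43) = (10/59 - 68*1/17) - I*√43 = (10/59 - 4) - I*√43 = -226/59 - I*√43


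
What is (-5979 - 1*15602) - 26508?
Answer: -48089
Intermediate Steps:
(-5979 - 1*15602) - 26508 = (-5979 - 15602) - 26508 = -21581 - 26508 = -48089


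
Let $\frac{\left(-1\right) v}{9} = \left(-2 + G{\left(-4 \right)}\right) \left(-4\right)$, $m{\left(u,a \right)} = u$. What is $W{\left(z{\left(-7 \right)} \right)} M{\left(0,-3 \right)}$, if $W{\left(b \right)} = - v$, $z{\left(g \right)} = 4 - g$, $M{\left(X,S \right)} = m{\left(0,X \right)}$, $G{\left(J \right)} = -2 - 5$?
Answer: $0$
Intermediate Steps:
$G{\left(J \right)} = -7$ ($G{\left(J \right)} = -2 - 5 = -7$)
$M{\left(X,S \right)} = 0$
$v = -324$ ($v = - 9 \left(-2 - 7\right) \left(-4\right) = - 9 \left(\left(-9\right) \left(-4\right)\right) = \left(-9\right) 36 = -324$)
$W{\left(b \right)} = 324$ ($W{\left(b \right)} = \left(-1\right) \left(-324\right) = 324$)
$W{\left(z{\left(-7 \right)} \right)} M{\left(0,-3 \right)} = 324 \cdot 0 = 0$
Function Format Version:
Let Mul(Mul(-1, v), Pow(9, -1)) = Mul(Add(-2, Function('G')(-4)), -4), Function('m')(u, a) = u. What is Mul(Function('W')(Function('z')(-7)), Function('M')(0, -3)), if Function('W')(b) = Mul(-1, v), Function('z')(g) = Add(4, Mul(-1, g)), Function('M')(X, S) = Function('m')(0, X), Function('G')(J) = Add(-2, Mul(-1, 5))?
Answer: 0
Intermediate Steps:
Function('G')(J) = -7 (Function('G')(J) = Add(-2, -5) = -7)
Function('M')(X, S) = 0
v = -324 (v = Mul(-9, Mul(Add(-2, -7), -4)) = Mul(-9, Mul(-9, -4)) = Mul(-9, 36) = -324)
Function('W')(b) = 324 (Function('W')(b) = Mul(-1, -324) = 324)
Mul(Function('W')(Function('z')(-7)), Function('M')(0, -3)) = Mul(324, 0) = 0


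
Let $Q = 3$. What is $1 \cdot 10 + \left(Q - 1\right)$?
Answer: $12$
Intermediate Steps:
$1 \cdot 10 + \left(Q - 1\right) = 1 \cdot 10 + \left(3 - 1\right) = 10 + \left(3 - 1\right) = 10 + 2 = 12$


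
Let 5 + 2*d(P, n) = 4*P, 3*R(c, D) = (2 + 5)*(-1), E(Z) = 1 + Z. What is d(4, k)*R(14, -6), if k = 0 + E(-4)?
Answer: -77/6 ≈ -12.833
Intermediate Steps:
R(c, D) = -7/3 (R(c, D) = ((2 + 5)*(-1))/3 = (7*(-1))/3 = (⅓)*(-7) = -7/3)
k = -3 (k = 0 + (1 - 4) = 0 - 3 = -3)
d(P, n) = -5/2 + 2*P (d(P, n) = -5/2 + (4*P)/2 = -5/2 + 2*P)
d(4, k)*R(14, -6) = (-5/2 + 2*4)*(-7/3) = (-5/2 + 8)*(-7/3) = (11/2)*(-7/3) = -77/6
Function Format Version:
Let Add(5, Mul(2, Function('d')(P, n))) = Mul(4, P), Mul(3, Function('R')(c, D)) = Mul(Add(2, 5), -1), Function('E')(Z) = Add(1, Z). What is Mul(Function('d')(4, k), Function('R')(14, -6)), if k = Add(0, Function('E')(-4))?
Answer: Rational(-77, 6) ≈ -12.833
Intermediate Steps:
Function('R')(c, D) = Rational(-7, 3) (Function('R')(c, D) = Mul(Rational(1, 3), Mul(Add(2, 5), -1)) = Mul(Rational(1, 3), Mul(7, -1)) = Mul(Rational(1, 3), -7) = Rational(-7, 3))
k = -3 (k = Add(0, Add(1, -4)) = Add(0, -3) = -3)
Function('d')(P, n) = Add(Rational(-5, 2), Mul(2, P)) (Function('d')(P, n) = Add(Rational(-5, 2), Mul(Rational(1, 2), Mul(4, P))) = Add(Rational(-5, 2), Mul(2, P)))
Mul(Function('d')(4, k), Function('R')(14, -6)) = Mul(Add(Rational(-5, 2), Mul(2, 4)), Rational(-7, 3)) = Mul(Add(Rational(-5, 2), 8), Rational(-7, 3)) = Mul(Rational(11, 2), Rational(-7, 3)) = Rational(-77, 6)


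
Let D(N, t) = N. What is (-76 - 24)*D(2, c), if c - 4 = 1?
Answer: -200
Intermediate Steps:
c = 5 (c = 4 + 1 = 5)
(-76 - 24)*D(2, c) = (-76 - 24)*2 = -100*2 = -200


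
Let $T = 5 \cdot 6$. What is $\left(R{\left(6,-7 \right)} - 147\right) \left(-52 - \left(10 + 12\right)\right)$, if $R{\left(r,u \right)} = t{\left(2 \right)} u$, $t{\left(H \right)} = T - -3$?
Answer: $27972$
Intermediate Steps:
$T = 30$
$t{\left(H \right)} = 33$ ($t{\left(H \right)} = 30 - -3 = 30 + 3 = 33$)
$R{\left(r,u \right)} = 33 u$
$\left(R{\left(6,-7 \right)} - 147\right) \left(-52 - \left(10 + 12\right)\right) = \left(33 \left(-7\right) - 147\right) \left(-52 - \left(10 + 12\right)\right) = \left(-231 - 147\right) \left(-52 - 22\right) = - 378 \left(-52 - 22\right) = \left(-378\right) \left(-74\right) = 27972$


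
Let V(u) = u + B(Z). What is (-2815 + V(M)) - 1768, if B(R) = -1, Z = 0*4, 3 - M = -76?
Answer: -4505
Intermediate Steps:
M = 79 (M = 3 - 1*(-76) = 3 + 76 = 79)
Z = 0
V(u) = -1 + u (V(u) = u - 1 = -1 + u)
(-2815 + V(M)) - 1768 = (-2815 + (-1 + 79)) - 1768 = (-2815 + 78) - 1768 = -2737 - 1768 = -4505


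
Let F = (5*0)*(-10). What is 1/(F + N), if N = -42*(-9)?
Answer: 1/378 ≈ 0.0026455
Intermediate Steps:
N = 378
F = 0 (F = 0*(-10) = 0)
1/(F + N) = 1/(0 + 378) = 1/378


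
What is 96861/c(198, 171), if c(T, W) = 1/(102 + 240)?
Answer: 33126462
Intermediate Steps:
c(T, W) = 1/342
96861/c(198, 171) = 96861/(1/342) = 96861*342 = 33126462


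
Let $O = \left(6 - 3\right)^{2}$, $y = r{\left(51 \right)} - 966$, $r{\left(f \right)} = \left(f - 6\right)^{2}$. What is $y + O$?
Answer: $1068$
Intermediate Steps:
$r{\left(f \right)} = \left(-6 + f\right)^{2}$
$y = 1059$ ($y = \left(-6 + 51\right)^{2} - 966 = 45^{2} - 966 = 2025 - 966 = 1059$)
$O = 9$ ($O = 3^{2} = 9$)
$y + O = 1059 + 9 = 1068$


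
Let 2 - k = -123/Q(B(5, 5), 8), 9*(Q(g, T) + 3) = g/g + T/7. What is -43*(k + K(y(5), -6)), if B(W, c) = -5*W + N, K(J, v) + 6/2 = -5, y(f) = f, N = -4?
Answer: 126033/58 ≈ 2173.0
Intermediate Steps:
K(J, v) = -8 (K(J, v) = -3 - 5 = -8)
B(W, c) = -4 - 5*W (B(W, c) = -5*W - 4 = -4 - 5*W)
Q(g, T) = -26/9 + T/63 (Q(g, T) = -3 + (g/g + T/7)/9 = -3 + (1 + T*(1/7))/9 = -3 + (1 + T/7)/9 = -3 + (1/9 + T/63) = -26/9 + T/63)
k = -2467/58 (k = 2 - (-123)/(-26/9 + (1/63)*8) = 2 - (-123)/(-26/9 + 8/63) = 2 - (-123)/(-58/21) = 2 - (-123)*(-21)/58 = 2 - 1*2583/58 = 2 - 2583/58 = -2467/58 ≈ -42.534)
-43*(k + K(y(5), -6)) = -43*(-2467/58 - 8) = -43*(-2931/58) = 126033/58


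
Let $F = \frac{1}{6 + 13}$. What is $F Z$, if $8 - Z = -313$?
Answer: $\frac{321}{19} \approx 16.895$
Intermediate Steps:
$F = \frac{1}{19} \approx 0.052632$
$Z = 321$ ($Z = 8 - -313 = 8 + 313 = 321$)
$F Z = \frac{1}{19} \cdot 321 = \frac{321}{19}$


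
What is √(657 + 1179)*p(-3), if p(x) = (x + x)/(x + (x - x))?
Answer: 12*√51 ≈ 85.697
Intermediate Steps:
p(x) = 2 (p(x) = (2*x)/(x + 0) = (2*x)/x = 2)
√(657 + 1179)*p(-3) = √(657 + 1179)*2 = √1836*2 = (6*√51)*2 = 12*√51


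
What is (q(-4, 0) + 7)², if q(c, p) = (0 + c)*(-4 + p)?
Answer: 529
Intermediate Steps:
q(c, p) = c*(-4 + p)
(q(-4, 0) + 7)² = (-4*(-4 + 0) + 7)² = (-4*(-4) + 7)² = (16 + 7)² = 23² = 529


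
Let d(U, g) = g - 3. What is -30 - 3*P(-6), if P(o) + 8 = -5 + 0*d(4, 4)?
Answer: 9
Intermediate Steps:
d(U, g) = -3 + g
P(o) = -13 (P(o) = -8 + (-5 + 0*(-3 + 4)) = -8 + (-5 + 0*1) = -8 + (-5 + 0) = -8 - 5 = -13)
-30 - 3*P(-6) = -30 - 3*(-13) = -30 + 39 = 9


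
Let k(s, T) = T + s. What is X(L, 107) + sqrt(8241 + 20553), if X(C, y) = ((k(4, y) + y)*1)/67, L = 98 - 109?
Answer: 218/67 + sqrt(28794) ≈ 172.94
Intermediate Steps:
L = -11
X(C, y) = 4/67 + 2*y/67 (X(C, y) = (((y + 4) + y)*1)/67 = (((4 + y) + y)*1)*(1/67) = ((4 + 2*y)*1)*(1/67) = (4 + 2*y)*(1/67) = 4/67 + 2*y/67)
X(L, 107) + sqrt(8241 + 20553) = (4/67 + (2/67)*107) + sqrt(8241 + 20553) = (4/67 + 214/67) + sqrt(28794) = 218/67 + sqrt(28794)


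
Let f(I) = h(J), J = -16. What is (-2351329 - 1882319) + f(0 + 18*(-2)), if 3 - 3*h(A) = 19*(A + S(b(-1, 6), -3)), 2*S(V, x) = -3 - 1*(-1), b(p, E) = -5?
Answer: -12700618/3 ≈ -4.2335e+6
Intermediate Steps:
S(V, x) = -1 (S(V, x) = (-3 - 1*(-1))/2 = (-3 + 1)/2 = (½)*(-2) = -1)
h(A) = 22/3 - 19*A/3 (h(A) = 1 - 19*(A - 1)/3 = 1 - 19*(-1 + A)/3 = 1 - (-19 + 19*A)/3 = 1 + (19/3 - 19*A/3) = 22/3 - 19*A/3)
f(I) = 326/3 (f(I) = 22/3 - 19/3*(-16) = 22/3 + 304/3 = 326/3)
(-2351329 - 1882319) + f(0 + 18*(-2)) = (-2351329 - 1882319) + 326/3 = -4233648 + 326/3 = -12700618/3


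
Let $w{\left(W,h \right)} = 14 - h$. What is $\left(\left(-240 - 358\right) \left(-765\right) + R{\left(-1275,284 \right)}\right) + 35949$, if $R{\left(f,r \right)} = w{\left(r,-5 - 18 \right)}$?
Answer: $493456$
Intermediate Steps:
$R{\left(f,r \right)} = 37$ ($R{\left(f,r \right)} = 14 - \left(-5 - 18\right) = 14 - -23 = 14 + 23 = 37$)
$\left(\left(-240 - 358\right) \left(-765\right) + R{\left(-1275,284 \right)}\right) + 35949 = \left(\left(-240 - 358\right) \left(-765\right) + 37\right) + 35949 = \left(\left(-598\right) \left(-765\right) + 37\right) + 35949 = \left(457470 + 37\right) + 35949 = 457507 + 35949 = 493456$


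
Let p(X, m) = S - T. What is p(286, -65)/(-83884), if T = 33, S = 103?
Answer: -35/41942 ≈ -0.00083449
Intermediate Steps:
p(X, m) = 70 (p(X, m) = 103 - 1*33 = 103 - 33 = 70)
p(286, -65)/(-83884) = 70/(-83884) = 70*(-1/83884) = -35/41942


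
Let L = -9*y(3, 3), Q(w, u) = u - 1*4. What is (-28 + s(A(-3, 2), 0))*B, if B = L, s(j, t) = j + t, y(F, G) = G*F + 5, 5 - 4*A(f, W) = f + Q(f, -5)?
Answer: 5985/2 ≈ 2992.5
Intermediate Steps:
Q(w, u) = -4 + u (Q(w, u) = u - 4 = -4 + u)
A(f, W) = 7/2 - f/4 (A(f, W) = 5/4 - (f + (-4 - 5))/4 = 5/4 - (f - 9)/4 = 5/4 - (-9 + f)/4 = 5/4 + (9/4 - f/4) = 7/2 - f/4)
y(F, G) = 5 + F*G (y(F, G) = F*G + 5 = 5 + F*G)
L = -126 (L = -9*(5 + 3*3) = -9*(5 + 9) = -9*14 = -126)
B = -126
(-28 + s(A(-3, 2), 0))*B = (-28 + ((7/2 - 1/4*(-3)) + 0))*(-126) = (-28 + ((7/2 + 3/4) + 0))*(-126) = (-28 + (17/4 + 0))*(-126) = (-28 + 17/4)*(-126) = -95/4*(-126) = 5985/2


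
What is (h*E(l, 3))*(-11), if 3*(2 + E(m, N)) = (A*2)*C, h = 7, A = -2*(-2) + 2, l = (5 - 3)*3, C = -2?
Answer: 770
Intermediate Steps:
l = 6 (l = 2*3 = 6)
A = 6 (A = 4 + 2 = 6)
E(m, N) = -10 (E(m, N) = -2 + ((6*2)*(-2))/3 = -2 + (12*(-2))/3 = -2 + (⅓)*(-24) = -2 - 8 = -10)
(h*E(l, 3))*(-11) = (7*(-10))*(-11) = -70*(-11) = 770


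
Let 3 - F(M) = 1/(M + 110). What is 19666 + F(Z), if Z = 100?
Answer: 4130489/210 ≈ 19669.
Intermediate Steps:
F(M) = 3 - 1/(110 + M) (F(M) = 3 - 1/(M + 110) = 3 - 1/(110 + M))
19666 + F(Z) = 19666 + (329 + 3*100)/(110 + 100) = 19666 + (329 + 300)/210 = 19666 + (1/210)*629 = 19666 + 629/210 = 4130489/210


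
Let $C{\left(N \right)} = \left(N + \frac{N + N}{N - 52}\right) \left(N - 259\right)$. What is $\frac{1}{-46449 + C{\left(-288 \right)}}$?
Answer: $\frac{85}{9363627} \approx 9.0777 \cdot 10^{-6}$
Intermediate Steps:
$C{\left(N \right)} = \left(-259 + N\right) \left(N + \frac{2 N}{-52 + N}\right)$ ($C{\left(N \right)} = \left(N + \frac{2 N}{-52 + N}\right) \left(-259 + N\right) = \left(-259 + N\right) \left(N + \frac{2 N}{-52 + N}\right)$)
$\frac{1}{-46449 + C{\left(-288 \right)}} = \frac{1}{-46449 - \frac{288 \left(12950 + \left(-288\right)^{2} - -88992\right)}{-52 - 288}} = \frac{1}{-46449 - \frac{288 \left(12950 + 82944 + 88992\right)}{-340}} = \frac{1}{-46449 - \left(- \frac{72}{85}\right) 184886} = \frac{1}{-46449 + \frac{13311792}{85}} = \frac{1}{\frac{9363627}{85}} = \frac{85}{9363627}$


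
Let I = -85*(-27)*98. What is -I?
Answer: -224910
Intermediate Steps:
I = 224910 (I = 2295*98 = 224910)
-I = -1*224910 = -224910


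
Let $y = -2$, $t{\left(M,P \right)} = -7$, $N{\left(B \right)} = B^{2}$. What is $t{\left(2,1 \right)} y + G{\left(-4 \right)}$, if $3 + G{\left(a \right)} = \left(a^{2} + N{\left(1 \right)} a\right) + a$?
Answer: $19$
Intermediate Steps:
$G{\left(a \right)} = -3 + a^{2} + 2 a$ ($G{\left(a \right)} = -3 + \left(\left(a^{2} + 1^{2} a\right) + a\right) = -3 + \left(\left(a^{2} + 1 a\right) + a\right) = -3 + \left(\left(a^{2} + a\right) + a\right) = -3 + \left(\left(a + a^{2}\right) + a\right) = -3 + \left(a^{2} + 2 a\right) = -3 + a^{2} + 2 a$)
$t{\left(2,1 \right)} y + G{\left(-4 \right)} = \left(-7\right) \left(-2\right) + \left(-3 + \left(-4\right)^{2} + 2 \left(-4\right)\right) = 14 - -5 = 14 + 5 = 19$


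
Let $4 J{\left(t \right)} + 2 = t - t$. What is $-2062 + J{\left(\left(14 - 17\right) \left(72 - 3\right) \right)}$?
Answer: $- \frac{4125}{2} \approx -2062.5$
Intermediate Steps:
$J{\left(t \right)} = - \frac{1}{2}$ ($J{\left(t \right)} = - \frac{1}{2} + \frac{t - t}{4} = - \frac{1}{2} + \frac{1}{4} \cdot 0 = - \frac{1}{2} + 0 = - \frac{1}{2}$)
$-2062 + J{\left(\left(14 - 17\right) \left(72 - 3\right) \right)} = -2062 - \frac{1}{2} = - \frac{4125}{2}$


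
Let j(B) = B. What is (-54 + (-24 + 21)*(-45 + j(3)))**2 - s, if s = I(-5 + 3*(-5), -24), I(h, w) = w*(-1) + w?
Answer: 5184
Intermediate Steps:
I(h, w) = 0 (I(h, w) = -w + w = 0)
s = 0
(-54 + (-24 + 21)*(-45 + j(3)))**2 - s = (-54 + (-24 + 21)*(-45 + 3))**2 - 1*0 = (-54 - 3*(-42))**2 + 0 = (-54 + 126)**2 + 0 = 72**2 + 0 = 5184 + 0 = 5184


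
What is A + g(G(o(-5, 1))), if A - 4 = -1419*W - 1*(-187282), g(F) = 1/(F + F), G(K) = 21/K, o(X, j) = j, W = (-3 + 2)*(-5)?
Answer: 7568023/42 ≈ 1.8019e+5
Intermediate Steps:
W = 5 (W = -1*(-5) = 5)
g(F) = 1/(2*F)
A = 180191 (A = 4 + (-1419*5 - 1*(-187282)) = 4 + (-7095 + 187282) = 4 + 180187 = 180191)
A + g(G(o(-5, 1))) = 180191 + 1/(2*((21/1))) = 180191 + 1/(2*((21*1))) = 180191 + (½)/21 = 180191 + (½)*(1/21) = 180191 + 1/42 = 7568023/42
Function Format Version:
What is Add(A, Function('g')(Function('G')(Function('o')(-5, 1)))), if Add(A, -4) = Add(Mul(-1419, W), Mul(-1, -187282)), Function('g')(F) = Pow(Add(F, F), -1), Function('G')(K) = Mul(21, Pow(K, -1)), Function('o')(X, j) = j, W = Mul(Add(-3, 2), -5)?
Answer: Rational(7568023, 42) ≈ 1.8019e+5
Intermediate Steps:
W = 5 (W = Mul(-1, -5) = 5)
Function('g')(F) = Mul(Rational(1, 2), Pow(F, -1)) (Function('g')(F) = Pow(Mul(2, F), -1) = Mul(Rational(1, 2), Pow(F, -1)))
A = 180191 (A = Add(4, Add(Mul(-1419, 5), Mul(-1, -187282))) = Add(4, Add(-7095, 187282)) = Add(4, 180187) = 180191)
Add(A, Function('g')(Function('G')(Function('o')(-5, 1)))) = Add(180191, Mul(Rational(1, 2), Pow(Mul(21, Pow(1, -1)), -1))) = Add(180191, Mul(Rational(1, 2), Pow(Mul(21, 1), -1))) = Add(180191, Mul(Rational(1, 2), Pow(21, -1))) = Add(180191, Mul(Rational(1, 2), Rational(1, 21))) = Add(180191, Rational(1, 42)) = Rational(7568023, 42)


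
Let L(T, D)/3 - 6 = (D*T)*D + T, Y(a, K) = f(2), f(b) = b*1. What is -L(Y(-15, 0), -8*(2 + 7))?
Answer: -31128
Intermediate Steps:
f(b) = b
Y(a, K) = 2
L(T, D) = 18 + 3*T + 3*T*D² (L(T, D) = 18 + 3*((D*T)*D + T) = 18 + 3*(T*D² + T) = 18 + 3*(T + T*D²) = 18 + (3*T + 3*T*D²) = 18 + 3*T + 3*T*D²)
-L(Y(-15, 0), -8*(2 + 7)) = -(18 + 3*2 + 3*2*(-8*(2 + 7))²) = -(18 + 6 + 3*2*(-8*9)²) = -(18 + 6 + 3*2*(-72)²) = -(18 + 6 + 3*2*5184) = -(18 + 6 + 31104) = -1*31128 = -31128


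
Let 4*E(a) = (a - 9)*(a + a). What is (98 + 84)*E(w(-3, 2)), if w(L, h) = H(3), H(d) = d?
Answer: -1638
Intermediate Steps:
w(L, h) = 3
E(a) = a*(-9 + a)/2 (E(a) = ((a - 9)*(a + a))/4 = ((-9 + a)*(2*a))/4 = (2*a*(-9 + a))/4 = a*(-9 + a)/2)
(98 + 84)*E(w(-3, 2)) = (98 + 84)*((½)*3*(-9 + 3)) = 182*((½)*3*(-6)) = 182*(-9) = -1638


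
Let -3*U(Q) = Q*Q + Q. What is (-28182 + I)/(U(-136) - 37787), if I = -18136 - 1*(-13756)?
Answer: 32562/43907 ≈ 0.74161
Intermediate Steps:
U(Q) = -Q/3 - Q²/3 (U(Q) = -(Q*Q + Q)/3 = -(Q² + Q)/3 = -(Q + Q²)/3 = -Q/3 - Q²/3)
I = -4380 (I = -18136 + 13756 = -4380)
(-28182 + I)/(U(-136) - 37787) = (-28182 - 4380)/(-⅓*(-136)*(1 - 136) - 37787) = -32562/(-⅓*(-136)*(-135) - 37787) = -32562/(-6120 - 37787) = -32562/(-43907) = -32562*(-1/43907) = 32562/43907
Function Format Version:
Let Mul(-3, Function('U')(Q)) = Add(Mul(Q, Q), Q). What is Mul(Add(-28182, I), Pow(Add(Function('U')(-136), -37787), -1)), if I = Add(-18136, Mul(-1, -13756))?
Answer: Rational(32562, 43907) ≈ 0.74161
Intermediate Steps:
Function('U')(Q) = Add(Mul(Rational(-1, 3), Q), Mul(Rational(-1, 3), Pow(Q, 2))) (Function('U')(Q) = Mul(Rational(-1, 3), Add(Mul(Q, Q), Q)) = Mul(Rational(-1, 3), Add(Pow(Q, 2), Q)) = Mul(Rational(-1, 3), Add(Q, Pow(Q, 2))) = Add(Mul(Rational(-1, 3), Q), Mul(Rational(-1, 3), Pow(Q, 2))))
I = -4380 (I = Add(-18136, 13756) = -4380)
Mul(Add(-28182, I), Pow(Add(Function('U')(-136), -37787), -1)) = Mul(Add(-28182, -4380), Pow(Add(Mul(Rational(-1, 3), -136, Add(1, -136)), -37787), -1)) = Mul(-32562, Pow(Add(Mul(Rational(-1, 3), -136, -135), -37787), -1)) = Mul(-32562, Pow(Add(-6120, -37787), -1)) = Mul(-32562, Pow(-43907, -1)) = Mul(-32562, Rational(-1, 43907)) = Rational(32562, 43907)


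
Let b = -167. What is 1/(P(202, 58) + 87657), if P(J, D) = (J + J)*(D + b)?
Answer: 1/43621 ≈ 2.2925e-5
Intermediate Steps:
P(J, D) = 2*J*(-167 + D) (P(J, D) = (J + J)*(D - 167) = (2*J)*(-167 + D) = 2*J*(-167 + D))
1/(P(202, 58) + 87657) = 1/(2*202*(-167 + 58) + 87657) = 1/(2*202*(-109) + 87657) = 1/(-44036 + 87657) = 1/43621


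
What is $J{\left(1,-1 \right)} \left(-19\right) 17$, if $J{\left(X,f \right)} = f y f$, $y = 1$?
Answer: $-323$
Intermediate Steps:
$J{\left(X,f \right)} = f^{2}$ ($J{\left(X,f \right)} = f 1 f = f f = f^{2}$)
$J{\left(1,-1 \right)} \left(-19\right) 17 = \left(-1\right)^{2} \left(-19\right) 17 = 1 \left(-19\right) 17 = \left(-19\right) 17 = -323$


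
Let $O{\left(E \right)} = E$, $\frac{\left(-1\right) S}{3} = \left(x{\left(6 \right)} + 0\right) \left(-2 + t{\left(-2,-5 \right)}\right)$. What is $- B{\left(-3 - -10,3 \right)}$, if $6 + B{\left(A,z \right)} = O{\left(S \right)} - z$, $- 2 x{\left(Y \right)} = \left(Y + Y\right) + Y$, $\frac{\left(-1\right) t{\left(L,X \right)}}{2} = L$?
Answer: $-45$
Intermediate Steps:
$t{\left(L,X \right)} = - 2 L$
$x{\left(Y \right)} = - \frac{3 Y}{2}$ ($x{\left(Y \right)} = - \frac{\left(Y + Y\right) + Y}{2} = - \frac{2 Y + Y}{2} = - \frac{3 Y}{2}$)
$S = 54$ ($S = - 3 \left(\left(- \frac{3}{2}\right) 6 + 0\right) \left(-2 - -4\right) = - 3 \left(-9 + 0\right) \left(-2 + 4\right) = - 3 \left(\left(-9\right) 2\right) = \left(-3\right) \left(-18\right) = 54$)
$B{\left(A,z \right)} = 48 - z$ ($B{\left(A,z \right)} = -6 - \left(-54 + z\right) = 48 - z$)
$- B{\left(-3 - -10,3 \right)} = - (48 - 3) = \left(-1\right) 45 = -45$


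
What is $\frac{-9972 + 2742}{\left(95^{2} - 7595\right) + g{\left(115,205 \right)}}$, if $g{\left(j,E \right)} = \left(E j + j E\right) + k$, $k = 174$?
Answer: $- \frac{3615}{24377} \approx -0.1483$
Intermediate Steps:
$g{\left(j,E \right)} = 174 + 2 E j$ ($g{\left(j,E \right)} = \left(E j + j E\right) + 174 = \left(E j + E j\right) + 174 = 2 E j + 174 = 174 + 2 E j$)
$\frac{-9972 + 2742}{\left(95^{2} - 7595\right) + g{\left(115,205 \right)}} = \frac{-9972 + 2742}{\left(95^{2} - 7595\right) + \left(174 + 2 \cdot 205 \cdot 115\right)} = - \frac{7230}{\left(9025 - 7595\right) + \left(174 + 47150\right)} = - \frac{7230}{1430 + 47324} = - \frac{7230}{48754} = \left(-7230\right) \frac{1}{48754} = - \frac{3615}{24377}$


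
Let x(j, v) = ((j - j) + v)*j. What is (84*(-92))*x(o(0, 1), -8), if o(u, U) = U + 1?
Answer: 123648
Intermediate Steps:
o(u, U) = 1 + U
x(j, v) = j*v (x(j, v) = (0 + v)*j = v*j = j*v)
(84*(-92))*x(o(0, 1), -8) = (84*(-92))*((1 + 1)*(-8)) = -15456*(-8) = -7728*(-16) = 123648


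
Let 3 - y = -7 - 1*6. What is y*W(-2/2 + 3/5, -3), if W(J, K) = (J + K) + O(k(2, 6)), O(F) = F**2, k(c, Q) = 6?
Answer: 2608/5 ≈ 521.60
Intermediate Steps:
y = 16 (y = 3 - (-7 - 1*6) = 3 - (-7 - 6) = 3 - 1*(-13) = 3 + 13 = 16)
W(J, K) = 36 + J + K (W(J, K) = (J + K) + 6**2 = (J + K) + 36 = 36 + J + K)
y*W(-2/2 + 3/5, -3) = 16*(36 + (-2/2 + 3/5) - 3) = 16*(36 + (-2*1/2 + 3*(1/5)) - 3) = 16*(36 + (-1 + 3/5) - 3) = 16*(36 - 2/5 - 3) = 16*(163/5) = 2608/5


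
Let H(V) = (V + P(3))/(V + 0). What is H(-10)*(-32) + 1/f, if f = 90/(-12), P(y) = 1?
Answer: -434/15 ≈ -28.933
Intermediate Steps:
f = -15/2 (f = 90*(-1/12) = -15/2 ≈ -7.5000)
H(V) = (1 + V)/V (H(V) = (V + 1)/(V + 0) = (1 + V)/V)
H(-10)*(-32) + 1/f = ((1 - 10)/(-10))*(-32) + 1/(-15/2) = -⅒*(-9)*(-32) - 2/15 = (9/10)*(-32) - 2/15 = -144/5 - 2/15 = -434/15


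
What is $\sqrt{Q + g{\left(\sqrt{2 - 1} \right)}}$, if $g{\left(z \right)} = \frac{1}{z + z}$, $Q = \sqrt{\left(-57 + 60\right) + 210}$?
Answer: $\frac{\sqrt{2 + 4 \sqrt{213}}}{2} \approx 3.8852$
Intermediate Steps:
$Q = \sqrt{213}$ ($Q = \sqrt{3 + 210} = \sqrt{213} \approx 14.595$)
$g{\left(z \right)} = \frac{1}{2 z}$
$\sqrt{Q + g{\left(\sqrt{2 - 1} \right)}} = \sqrt{\sqrt{213} + \frac{1}{2 \sqrt{2 - 1}}} = \sqrt{\sqrt{213} + \frac{1}{2 \sqrt{1}}} = \sqrt{\sqrt{213} + \frac{1}{2 \cdot 1}} = \sqrt{\sqrt{213} + \frac{1}{2} \cdot 1} = \sqrt{\sqrt{213} + \frac{1}{2}} = \sqrt{\frac{1}{2} + \sqrt{213}}$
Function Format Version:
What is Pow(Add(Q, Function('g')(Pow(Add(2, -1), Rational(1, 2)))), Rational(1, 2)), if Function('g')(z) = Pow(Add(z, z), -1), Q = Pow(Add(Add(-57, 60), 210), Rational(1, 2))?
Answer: Mul(Rational(1, 2), Pow(Add(2, Mul(4, Pow(213, Rational(1, 2)))), Rational(1, 2))) ≈ 3.8852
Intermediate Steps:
Q = Pow(213, Rational(1, 2)) (Q = Pow(Add(3, 210), Rational(1, 2)) = Pow(213, Rational(1, 2)) ≈ 14.595)
Function('g')(z) = Mul(Rational(1, 2), Pow(z, -1)) (Function('g')(z) = Pow(Mul(2, z), -1) = Mul(Rational(1, 2), Pow(z, -1)))
Pow(Add(Q, Function('g')(Pow(Add(2, -1), Rational(1, 2)))), Rational(1, 2)) = Pow(Add(Pow(213, Rational(1, 2)), Mul(Rational(1, 2), Pow(Pow(Add(2, -1), Rational(1, 2)), -1))), Rational(1, 2)) = Pow(Add(Pow(213, Rational(1, 2)), Mul(Rational(1, 2), Pow(Pow(1, Rational(1, 2)), -1))), Rational(1, 2)) = Pow(Add(Pow(213, Rational(1, 2)), Mul(Rational(1, 2), Pow(1, -1))), Rational(1, 2)) = Pow(Add(Pow(213, Rational(1, 2)), Mul(Rational(1, 2), 1)), Rational(1, 2)) = Pow(Add(Pow(213, Rational(1, 2)), Rational(1, 2)), Rational(1, 2)) = Pow(Add(Rational(1, 2), Pow(213, Rational(1, 2))), Rational(1, 2))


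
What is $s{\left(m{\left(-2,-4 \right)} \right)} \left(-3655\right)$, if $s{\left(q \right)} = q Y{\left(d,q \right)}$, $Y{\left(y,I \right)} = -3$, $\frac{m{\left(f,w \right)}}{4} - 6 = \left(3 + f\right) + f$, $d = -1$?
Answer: $219300$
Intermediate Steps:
$m{\left(f,w \right)} = 36 + 8 f$ ($m{\left(f,w \right)} = 24 + 4 \left(\left(3 + f\right) + f\right) = 24 + 4 \left(3 + 2 f\right) = 24 + \left(12 + 8 f\right) = 36 + 8 f$)
$s{\left(q \right)} = - 3 q$ ($s{\left(q \right)} = q \left(-3\right) = - 3 q$)
$s{\left(m{\left(-2,-4 \right)} \right)} \left(-3655\right) = - 3 \left(36 + 8 \left(-2\right)\right) \left(-3655\right) = - 3 \left(36 - 16\right) \left(-3655\right) = \left(-3\right) 20 \left(-3655\right) = \left(-60\right) \left(-3655\right) = 219300$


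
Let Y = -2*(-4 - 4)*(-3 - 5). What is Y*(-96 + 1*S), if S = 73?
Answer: 2944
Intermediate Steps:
Y = -128 (Y = -(-16)*(-8) = -2*64 = -128)
Y*(-96 + 1*S) = -128*(-96 + 1*73) = -128*(-96 + 73) = -128*(-23) = 2944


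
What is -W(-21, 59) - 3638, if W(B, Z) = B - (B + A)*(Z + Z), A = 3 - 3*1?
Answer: -6095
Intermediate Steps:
A = 0 (A = 3 - 3 = 0)
W(B, Z) = B - 2*B*Z (W(B, Z) = B - (B + 0)*(Z + Z) = B - B*2*Z = B - 2*B*Z)
-W(-21, 59) - 3638 = -(-21)*(1 - 2*59) - 3638 = -(-21)*(1 - 118) - 3638 = -(-21)*(-117) - 3638 = -1*2457 - 3638 = -2457 - 3638 = -6095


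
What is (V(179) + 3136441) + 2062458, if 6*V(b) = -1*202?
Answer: 15596596/3 ≈ 5.1989e+6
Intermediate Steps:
V(b) = -101/3 (V(b) = (-1*202)/6 = (⅙)*(-202) = -101/3)
(V(179) + 3136441) + 2062458 = (-101/3 + 3136441) + 2062458 = 9409222/3 + 2062458 = 15596596/3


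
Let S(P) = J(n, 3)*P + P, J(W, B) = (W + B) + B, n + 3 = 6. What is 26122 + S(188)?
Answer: 28002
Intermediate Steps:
n = 3 (n = -3 + 6 = 3)
J(W, B) = W + 2*B (J(W, B) = (B + W) + B = W + 2*B)
S(P) = 10*P (S(P) = (3 + 2*3)*P + P = (3 + 6)*P + P = 9*P + P = 10*P)
26122 + S(188) = 26122 + 10*188 = 26122 + 1880 = 28002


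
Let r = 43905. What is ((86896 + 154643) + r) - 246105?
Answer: 39339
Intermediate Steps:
((86896 + 154643) + r) - 246105 = ((86896 + 154643) + 43905) - 246105 = (241539 + 43905) - 246105 = 285444 - 246105 = 39339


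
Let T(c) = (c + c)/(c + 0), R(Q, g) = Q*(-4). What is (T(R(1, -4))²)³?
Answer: 64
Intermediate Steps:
R(Q, g) = -4*Q
T(c) = 2 (T(c) = (2*c)/c = 2)
(T(R(1, -4))²)³ = (2²)³ = 4³ = 64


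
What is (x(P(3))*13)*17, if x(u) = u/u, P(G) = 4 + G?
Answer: 221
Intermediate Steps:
x(u) = 1
(x(P(3))*13)*17 = (1*13)*17 = 13*17 = 221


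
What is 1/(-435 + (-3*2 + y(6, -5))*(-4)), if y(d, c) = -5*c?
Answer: -1/511 ≈ -0.0019569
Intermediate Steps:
1/(-435 + (-3*2 + y(6, -5))*(-4)) = 1/(-435 + (-3*2 - 5*(-5))*(-4)) = 1/(-435 + (-6 + 25)*(-4)) = 1/(-435 + 19*(-4)) = 1/(-435 - 76) = 1/(-511) = -1/511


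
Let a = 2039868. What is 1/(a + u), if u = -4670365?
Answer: -1/2630497 ≈ -3.8016e-7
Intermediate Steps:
1/(a + u) = 1/(2039868 - 4670365) = 1/(-2630497) = -1/2630497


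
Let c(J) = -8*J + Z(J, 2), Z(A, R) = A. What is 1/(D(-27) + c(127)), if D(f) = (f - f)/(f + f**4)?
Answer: -1/889 ≈ -0.0011249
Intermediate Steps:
D(f) = 0 (D(f) = 0/(f + f**4) = 0)
c(J) = -7*J (c(J) = -8*J + J = -7*J)
1/(D(-27) + c(127)) = 1/(0 - 7*127) = 1/(0 - 889) = 1/(-889) = -1/889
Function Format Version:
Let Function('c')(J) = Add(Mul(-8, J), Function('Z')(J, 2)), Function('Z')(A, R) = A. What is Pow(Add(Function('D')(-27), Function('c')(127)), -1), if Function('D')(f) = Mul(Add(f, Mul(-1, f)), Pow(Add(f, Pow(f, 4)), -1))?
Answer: Rational(-1, 889) ≈ -0.0011249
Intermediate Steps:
Function('D')(f) = 0 (Function('D')(f) = Mul(0, Pow(Add(f, Pow(f, 4)), -1)) = 0)
Function('c')(J) = Mul(-7, J) (Function('c')(J) = Add(Mul(-8, J), J) = Mul(-7, J))
Pow(Add(Function('D')(-27), Function('c')(127)), -1) = Pow(Add(0, Mul(-7, 127)), -1) = Pow(Add(0, -889), -1) = Pow(-889, -1) = Rational(-1, 889)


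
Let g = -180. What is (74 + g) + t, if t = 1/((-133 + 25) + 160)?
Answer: -5511/52 ≈ -105.98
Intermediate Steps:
t = 1/52 (t = 1/(-108 + 160) = 1/52 ≈ 0.019231)
(74 + g) + t = (74 - 180) + 1/52 = -106 + 1/52 = -5511/52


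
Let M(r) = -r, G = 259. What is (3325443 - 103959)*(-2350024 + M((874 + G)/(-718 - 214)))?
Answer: -1763940666253185/233 ≈ -7.5706e+12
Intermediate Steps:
(3325443 - 103959)*(-2350024 + M((874 + G)/(-718 - 214))) = (3325443 - 103959)*(-2350024 - (874 + 259)/(-718 - 214)) = 3221484*(-2350024 - 1133/(-932)) = 3221484*(-2350024 - 1133*(-1)/932) = 3221484*(-2350024 - 1*(-1133/932)) = 3221484*(-2350024 + 1133/932) = 3221484*(-2190221235/932) = -1763940666253185/233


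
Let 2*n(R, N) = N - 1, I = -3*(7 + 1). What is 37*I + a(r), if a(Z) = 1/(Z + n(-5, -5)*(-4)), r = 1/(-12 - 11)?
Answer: -244177/275 ≈ -887.92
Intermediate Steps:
I = -24 (I = -3*8 = -24)
r = -1/23 (r = 1/(-23) = -1/23 ≈ -0.043478)
n(R, N) = -½ + N/2 (n(R, N) = (N - 1)/2 = (-1 + N)/2 = -½ + N/2)
a(Z) = 1/(12 + Z) (a(Z) = 1/(Z + (-½ + (½)*(-5))*(-4)) = 1/(Z + (-½ - 5/2)*(-4)) = 1/(Z - 3*(-4)) = 1/(Z + 12) = 1/(12 + Z))
37*I + a(r) = 37*(-24) + 1/(12 - 1/23) = -888 + 1/(275/23) = -888 + 23/275 = -244177/275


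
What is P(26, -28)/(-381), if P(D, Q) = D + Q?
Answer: 2/381 ≈ 0.0052493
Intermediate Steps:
P(26, -28)/(-381) = (26 - 28)/(-381) = -2*(-1/381) = 2/381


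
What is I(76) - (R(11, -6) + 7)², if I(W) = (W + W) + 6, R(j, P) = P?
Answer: 157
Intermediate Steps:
I(W) = 6 + 2*W (I(W) = 2*W + 6 = 6 + 2*W)
I(76) - (R(11, -6) + 7)² = (6 + 2*76) - (-6 + 7)² = (6 + 152) - 1*1² = 158 - 1*1 = 158 - 1 = 157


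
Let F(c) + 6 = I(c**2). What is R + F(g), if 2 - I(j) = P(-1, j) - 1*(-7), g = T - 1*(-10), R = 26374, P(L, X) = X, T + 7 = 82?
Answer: 19138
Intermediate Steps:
T = 75 (T = -7 + 82 = 75)
g = 85 (g = 75 - 1*(-10) = 75 + 10 = 85)
I(j) = -5 - j (I(j) = 2 - (j - 1*(-7)) = 2 - (j + 7) = 2 - (7 + j) = 2 + (-7 - j) = -5 - j)
F(c) = -11 - c**2 (F(c) = -6 + (-5 - c**2) = -11 - c**2)
R + F(g) = 26374 + (-11 - 1*85**2) = 26374 + (-11 - 1*7225) = 26374 + (-11 - 7225) = 26374 - 7236 = 19138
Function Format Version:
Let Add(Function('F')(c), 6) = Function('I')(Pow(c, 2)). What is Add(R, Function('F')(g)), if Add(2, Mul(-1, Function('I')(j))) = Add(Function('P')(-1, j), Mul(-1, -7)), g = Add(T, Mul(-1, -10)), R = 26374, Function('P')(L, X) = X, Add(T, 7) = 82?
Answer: 19138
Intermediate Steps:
T = 75 (T = Add(-7, 82) = 75)
g = 85 (g = Add(75, Mul(-1, -10)) = Add(75, 10) = 85)
Function('I')(j) = Add(-5, Mul(-1, j)) (Function('I')(j) = Add(2, Mul(-1, Add(j, Mul(-1, -7)))) = Add(2, Mul(-1, Add(j, 7))) = Add(2, Mul(-1, Add(7, j))) = Add(2, Add(-7, Mul(-1, j))) = Add(-5, Mul(-1, j)))
Function('F')(c) = Add(-11, Mul(-1, Pow(c, 2))) (Function('F')(c) = Add(-6, Add(-5, Mul(-1, Pow(c, 2)))) = Add(-11, Mul(-1, Pow(c, 2))))
Add(R, Function('F')(g)) = Add(26374, Add(-11, Mul(-1, Pow(85, 2)))) = Add(26374, Add(-11, Mul(-1, 7225))) = Add(26374, Add(-11, -7225)) = Add(26374, -7236) = 19138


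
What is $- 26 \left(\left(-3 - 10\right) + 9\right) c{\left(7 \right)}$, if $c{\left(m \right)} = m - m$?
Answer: $0$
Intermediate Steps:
$c{\left(m \right)} = 0$
$- 26 \left(\left(-3 - 10\right) + 9\right) c{\left(7 \right)} = - 26 \left(\left(-3 - 10\right) + 9\right) 0 = - 26 \left(-13 + 9\right) 0 = \left(-26\right) \left(-4\right) 0 = 104 \cdot 0 = 0$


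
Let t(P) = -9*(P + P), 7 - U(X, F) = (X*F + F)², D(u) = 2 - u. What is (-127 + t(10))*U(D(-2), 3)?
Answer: 66926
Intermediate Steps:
U(X, F) = 7 - (F + F*X)² (U(X, F) = 7 - (X*F + F)² = 7 - (F*X + F)² = 7 - (F + F*X)²)
t(P) = -18*P
(-127 + t(10))*U(D(-2), 3) = (-127 - 18*10)*(7 - 1*3²*(1 + (2 - 1*(-2)))²) = (-127 - 180)*(7 - 1*9*(1 + (2 + 2))²) = -307*(7 - 1*9*(1 + 4)²) = -307*(7 - 1*9*5²) = -307*(7 - 1*9*25) = -307*(7 - 225) = -307*(-218) = 66926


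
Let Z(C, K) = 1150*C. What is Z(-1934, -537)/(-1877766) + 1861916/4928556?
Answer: 8730582101/5588571791 ≈ 1.5622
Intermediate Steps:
Z(-1934, -537)/(-1877766) + 1861916/4928556 = (1150*(-1934))/(-1877766) + 1861916/4928556 = -2224100*(-1/1877766) + 1861916*(1/4928556) = 48350/40821 + 465479/1232139 = 8730582101/5588571791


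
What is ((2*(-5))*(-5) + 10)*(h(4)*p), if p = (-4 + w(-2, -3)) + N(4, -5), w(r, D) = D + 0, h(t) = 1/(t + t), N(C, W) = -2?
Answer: -135/2 ≈ -67.500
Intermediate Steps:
h(t) = 1/(2*t)
w(r, D) = D
p = -9 (p = (-4 - 3) - 2 = -7 - 2 = -9)
((2*(-5))*(-5) + 10)*(h(4)*p) = ((2*(-5))*(-5) + 10)*(((½)/4)*(-9)) = (-10*(-5) + 10)*(((½)*(¼))*(-9)) = (50 + 10)*((⅛)*(-9)) = 60*(-9/8) = -135/2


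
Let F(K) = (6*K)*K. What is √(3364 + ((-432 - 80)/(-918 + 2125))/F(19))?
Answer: 14*√81238920153/68799 ≈ 58.000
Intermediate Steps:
F(K) = 6*K²
√(3364 + ((-432 - 80)/(-918 + 2125))/F(19)) = √(3364 + ((-432 - 80)/(-918 + 2125))/((6*19²))) = √(3364 + (-512/1207)/((6*361))) = √(3364 - 512*1/1207/2166) = √(3364 - 512/1207*1/2166) = √(3364 - 256/1307181) = √(4397356628/1307181) = 14*√81238920153/68799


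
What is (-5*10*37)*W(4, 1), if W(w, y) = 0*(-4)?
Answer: 0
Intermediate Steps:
W(w, y) = 0
(-5*10*37)*W(4, 1) = (-5*10*37)*0 = -50*37*0 = -1850*0 = 0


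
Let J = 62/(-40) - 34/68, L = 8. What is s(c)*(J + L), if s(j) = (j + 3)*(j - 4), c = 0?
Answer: -357/5 ≈ -71.400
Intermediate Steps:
s(j) = (-4 + j)*(3 + j) (s(j) = (3 + j)*(-4 + j) = (-4 + j)*(3 + j))
J = -41/20 (J = 62*(-1/40) - 34*1/68 = -31/20 - ½ = -41/20 ≈ -2.0500)
s(c)*(J + L) = (-12 + 0² - 1*0)*(-41/20 + 8) = (-12 + 0 + 0)*(119/20) = -12*119/20 = -357/5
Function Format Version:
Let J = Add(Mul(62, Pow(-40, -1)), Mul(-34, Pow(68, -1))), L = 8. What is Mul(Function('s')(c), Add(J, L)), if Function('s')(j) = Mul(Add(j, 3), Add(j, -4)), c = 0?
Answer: Rational(-357, 5) ≈ -71.400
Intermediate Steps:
Function('s')(j) = Mul(Add(-4, j), Add(3, j)) (Function('s')(j) = Mul(Add(3, j), Add(-4, j)) = Mul(Add(-4, j), Add(3, j)))
J = Rational(-41, 20) (J = Add(Mul(62, Rational(-1, 40)), Mul(-34, Rational(1, 68))) = Add(Rational(-31, 20), Rational(-1, 2)) = Rational(-41, 20) ≈ -2.0500)
Mul(Function('s')(c), Add(J, L)) = Mul(Add(-12, Pow(0, 2), Mul(-1, 0)), Add(Rational(-41, 20), 8)) = Mul(Add(-12, 0, 0), Rational(119, 20)) = Mul(-12, Rational(119, 20)) = Rational(-357, 5)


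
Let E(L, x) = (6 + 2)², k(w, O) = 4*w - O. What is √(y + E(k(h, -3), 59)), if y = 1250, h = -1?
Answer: 3*√146 ≈ 36.249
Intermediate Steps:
k(w, O) = -O + 4*w
E(L, x) = 64 (E(L, x) = 8² = 64)
√(y + E(k(h, -3), 59)) = √(1250 + 64) = √1314 = 3*√146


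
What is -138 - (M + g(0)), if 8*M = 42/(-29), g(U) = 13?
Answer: -17495/116 ≈ -150.82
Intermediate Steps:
M = -21/116 (M = (42/(-29))/8 = (42*(-1/29))/8 = (⅛)*(-42/29) = -21/116 ≈ -0.18103)
-138 - (M + g(0)) = -138 - (-21/116 + 13) = -138 - 1*1487/116 = -138 - 1487/116 = -17495/116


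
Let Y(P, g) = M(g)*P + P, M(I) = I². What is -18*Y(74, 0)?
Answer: -1332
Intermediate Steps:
Y(P, g) = P + P*g² (Y(P, g) = g²*P + P = P*g² + P = P + P*g²)
-18*Y(74, 0) = -1332*(1 + 0²) = -1332*(1 + 0) = -1332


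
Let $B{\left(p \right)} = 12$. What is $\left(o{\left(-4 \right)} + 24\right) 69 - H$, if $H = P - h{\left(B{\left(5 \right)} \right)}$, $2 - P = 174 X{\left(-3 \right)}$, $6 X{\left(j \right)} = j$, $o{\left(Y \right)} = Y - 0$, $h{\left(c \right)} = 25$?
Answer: $1316$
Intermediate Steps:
$o{\left(Y \right)} = Y$ ($o{\left(Y \right)} = Y + 0 = Y$)
$X{\left(j \right)} = \frac{j}{6}$
$P = 89$ ($P = 2 - 174 \cdot \frac{1}{6} \left(-3\right) = 2 - 174 \left(- \frac{1}{2}\right) = 2 - -87 = 2 + 87 = 89$)
$H = 64$ ($H = 89 - 25 = 64$)
$\left(o{\left(-4 \right)} + 24\right) 69 - H = \left(-4 + 24\right) 69 - 64 = 20 \cdot 69 - 64 = 1380 - 64 = 1316$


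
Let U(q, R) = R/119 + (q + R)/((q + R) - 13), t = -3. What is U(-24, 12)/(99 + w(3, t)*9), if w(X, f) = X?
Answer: 96/20825 ≈ 0.0046098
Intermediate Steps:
U(q, R) = R/119 + (R + q)/(-13 + R + q) (U(q, R) = R*(1/119) + (R + q)/((R + q) - 13) = R/119 + (R + q)/(-13 + R + q))
U(-24, 12)/(99 + w(3, t)*9) = ((12² + 106*12 + 119*(-24) + 12*(-24))/(119*(-13 + 12 - 24)))/(99 + 3*9) = ((1/119)*(144 + 1272 - 2856 - 288)/(-25))/(99 + 27) = ((1/119)*(-1/25)*(-1728))/126 = (1728/2975)*(1/126) = 96/20825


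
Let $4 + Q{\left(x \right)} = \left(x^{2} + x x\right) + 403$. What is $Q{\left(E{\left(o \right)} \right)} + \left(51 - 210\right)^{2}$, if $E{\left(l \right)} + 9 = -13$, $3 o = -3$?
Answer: $26648$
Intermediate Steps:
$o = -1$ ($o = \frac{1}{3} \left(-3\right) = -1$)
$E{\left(l \right)} = -22$ ($E{\left(l \right)} = -9 - 13 = -22$)
$Q{\left(x \right)} = 399 + 2 x^{2}$ ($Q{\left(x \right)} = -4 + \left(\left(x^{2} + x x\right) + 403\right) = -4 + \left(\left(x^{2} + x^{2}\right) + 403\right) = -4 + \left(2 x^{2} + 403\right) = -4 + \left(403 + 2 x^{2}\right) = 399 + 2 x^{2}$)
$Q{\left(E{\left(o \right)} \right)} + \left(51 - 210\right)^{2} = \left(399 + 2 \left(-22\right)^{2}\right) + \left(51 - 210\right)^{2} = \left(399 + 2 \cdot 484\right) + \left(-159\right)^{2} = \left(399 + 968\right) + 25281 = 1367 + 25281 = 26648$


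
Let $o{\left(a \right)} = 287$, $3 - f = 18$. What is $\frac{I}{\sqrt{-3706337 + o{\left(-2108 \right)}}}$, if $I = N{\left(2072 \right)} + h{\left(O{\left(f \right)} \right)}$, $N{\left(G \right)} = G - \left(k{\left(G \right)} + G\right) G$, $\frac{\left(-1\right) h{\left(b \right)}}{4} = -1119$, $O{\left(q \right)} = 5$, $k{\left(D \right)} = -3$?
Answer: $\frac{428042 i \sqrt{148242}}{74121} \approx 2223.5 i$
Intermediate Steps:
$f = -15$ ($f = 3 - 18 = -15$)
$h{\left(b \right)} = 4476$ ($h{\left(b \right)} = \left(-4\right) \left(-1119\right) = 4476$)
$N{\left(G \right)} = G - G \left(-3 + G\right)$ ($N{\left(G \right)} = G - \left(-3 + G\right) G = G - G \left(-3 + G\right)$)
$I = -4280420$ ($I = 2072 \left(4 - 2072\right) + 4476 = 2072 \left(-2068\right) + 4476 = -4284896 + 4476 = -4280420$)
$\frac{I}{\sqrt{-3706337 + o{\left(-2108 \right)}}} = - \frac{4280420}{\sqrt{-3706337 + 287}} = - \frac{4280420}{\sqrt{-3706050}} = - \frac{4280420}{5 i \sqrt{148242}} = - 4280420 \left(- \frac{i \sqrt{148242}}{741210}\right) = \frac{428042 i \sqrt{148242}}{74121}$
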